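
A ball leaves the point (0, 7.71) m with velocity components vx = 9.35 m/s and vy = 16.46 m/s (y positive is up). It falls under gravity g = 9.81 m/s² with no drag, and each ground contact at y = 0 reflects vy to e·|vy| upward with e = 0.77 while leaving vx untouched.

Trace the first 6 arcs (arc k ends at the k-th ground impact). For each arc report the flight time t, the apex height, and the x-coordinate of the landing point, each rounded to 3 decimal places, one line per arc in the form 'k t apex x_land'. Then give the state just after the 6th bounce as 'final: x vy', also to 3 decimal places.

1 3.772 21.519 35.272
2 3.226 12.759 65.432
3 2.484 7.565 88.654
4 1.912 4.485 106.536
5 1.473 2.659 120.305
6 1.134 1.577 130.907
final: 130.907 4.283

Arc 1: start y=7.710, vy=16.460 → t=3.772, apex=21.519, x_land=35.272, impact vy=-20.548
  bounce: vy ← 0.77·20.548 = 15.822
Arc 2: start y=0.000, vy=15.822 → t=3.226, apex=12.759, x_land=65.432, impact vy=-15.822
  bounce: vy ← 0.77·15.822 = 12.183
Arc 3: start y=0.000, vy=12.183 → t=2.484, apex=7.565, x_land=88.654, impact vy=-12.183
  bounce: vy ← 0.77·12.183 = 9.381
Arc 4: start y=0.000, vy=9.381 → t=1.912, apex=4.485, x_land=106.536, impact vy=-9.381
  bounce: vy ← 0.77·9.381 = 7.223
Arc 5: start y=0.000, vy=7.223 → t=1.473, apex=2.659, x_land=120.305, impact vy=-7.223
  bounce: vy ← 0.77·7.223 = 5.562
Arc 6: start y=0.000, vy=5.562 → t=1.134, apex=1.577, x_land=130.907, impact vy=-5.562
  bounce: vy ← 0.77·5.562 = 4.283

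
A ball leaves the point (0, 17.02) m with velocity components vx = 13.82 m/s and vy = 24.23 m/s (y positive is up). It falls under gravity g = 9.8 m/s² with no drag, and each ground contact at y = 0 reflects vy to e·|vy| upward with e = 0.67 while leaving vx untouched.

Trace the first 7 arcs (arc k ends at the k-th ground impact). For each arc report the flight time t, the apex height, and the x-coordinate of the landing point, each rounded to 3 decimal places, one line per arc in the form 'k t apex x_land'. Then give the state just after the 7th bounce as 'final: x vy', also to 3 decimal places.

1 5.569 46.974 76.959
2 4.149 21.087 134.297
3 2.780 9.466 172.713
4 1.862 4.249 198.452
5 1.248 1.907 215.697
6 0.836 0.856 227.252
7 0.560 0.384 234.993
final: 234.993 1.839

Arc 1: start y=17.020, vy=24.230 → t=5.569, apex=46.974, x_land=76.959, impact vy=-30.343
  bounce: vy ← 0.67·30.343 = 20.330
Arc 2: start y=0.000, vy=20.330 → t=4.149, apex=21.087, x_land=134.297, impact vy=-20.330
  bounce: vy ← 0.67·20.330 = 13.621
Arc 3: start y=0.000, vy=13.621 → t=2.780, apex=9.466, x_land=172.713, impact vy=-13.621
  bounce: vy ← 0.67·13.621 = 9.126
Arc 4: start y=0.000, vy=9.126 → t=1.862, apex=4.249, x_land=198.452, impact vy=-9.126
  bounce: vy ← 0.67·9.126 = 6.114
Arc 5: start y=0.000, vy=6.114 → t=1.248, apex=1.907, x_land=215.697, impact vy=-6.114
  bounce: vy ← 0.67·6.114 = 4.097
Arc 6: start y=0.000, vy=4.097 → t=0.836, apex=0.856, x_land=227.252, impact vy=-4.097
  bounce: vy ← 0.67·4.097 = 2.745
Arc 7: start y=0.000, vy=2.745 → t=0.560, apex=0.384, x_land=234.993, impact vy=-2.745
  bounce: vy ← 0.67·2.745 = 1.839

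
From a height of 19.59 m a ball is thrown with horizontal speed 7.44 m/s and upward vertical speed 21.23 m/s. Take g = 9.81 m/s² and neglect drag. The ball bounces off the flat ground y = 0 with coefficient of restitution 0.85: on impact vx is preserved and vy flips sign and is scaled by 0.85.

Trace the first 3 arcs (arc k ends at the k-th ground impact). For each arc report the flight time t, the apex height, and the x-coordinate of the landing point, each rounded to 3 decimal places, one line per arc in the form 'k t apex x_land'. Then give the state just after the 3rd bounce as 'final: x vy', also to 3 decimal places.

1 5.110 42.562 38.017
2 5.008 30.751 75.275
3 4.257 22.218 106.944
final: 106.944 17.747

Arc 1: start y=19.590, vy=21.230 → t=5.110, apex=42.562, x_land=38.017, impact vy=-28.898
  bounce: vy ← 0.85·28.898 = 24.563
Arc 2: start y=0.000, vy=24.563 → t=5.008, apex=30.751, x_land=75.275, impact vy=-24.563
  bounce: vy ← 0.85·24.563 = 20.878
Arc 3: start y=0.000, vy=20.878 → t=4.257, apex=22.218, x_land=106.944, impact vy=-20.878
  bounce: vy ← 0.85·20.878 = 17.747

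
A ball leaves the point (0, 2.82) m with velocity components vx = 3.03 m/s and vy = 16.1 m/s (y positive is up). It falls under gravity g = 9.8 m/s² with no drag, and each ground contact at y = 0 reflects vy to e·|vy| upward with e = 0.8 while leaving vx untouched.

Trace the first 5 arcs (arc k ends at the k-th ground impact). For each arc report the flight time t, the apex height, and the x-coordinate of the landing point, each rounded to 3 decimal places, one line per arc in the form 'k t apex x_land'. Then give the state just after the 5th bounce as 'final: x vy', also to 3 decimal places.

Arc 1: start y=2.820, vy=16.100 → t=3.452, apex=16.045, x_land=10.461, impact vy=-17.734
  bounce: vy ← 0.8·17.734 = 14.187
Arc 2: start y=0.000, vy=14.187 → t=2.895, apex=10.269, x_land=19.234, impact vy=-14.187
  bounce: vy ← 0.8·14.187 = 11.350
Arc 3: start y=0.000, vy=11.350 → t=2.316, apex=6.572, x_land=26.252, impact vy=-11.350
  bounce: vy ← 0.8·11.350 = 9.080
Arc 4: start y=0.000, vy=9.080 → t=1.853, apex=4.206, x_land=31.866, impact vy=-9.080
  bounce: vy ← 0.8·9.080 = 7.264
Arc 5: start y=0.000, vy=7.264 → t=1.482, apex=2.692, x_land=36.358, impact vy=-7.264
  bounce: vy ← 0.8·7.264 = 5.811

1 3.452 16.045 10.461
2 2.895 10.269 19.234
3 2.316 6.572 26.252
4 1.853 4.206 31.866
5 1.482 2.692 36.358
final: 36.358 5.811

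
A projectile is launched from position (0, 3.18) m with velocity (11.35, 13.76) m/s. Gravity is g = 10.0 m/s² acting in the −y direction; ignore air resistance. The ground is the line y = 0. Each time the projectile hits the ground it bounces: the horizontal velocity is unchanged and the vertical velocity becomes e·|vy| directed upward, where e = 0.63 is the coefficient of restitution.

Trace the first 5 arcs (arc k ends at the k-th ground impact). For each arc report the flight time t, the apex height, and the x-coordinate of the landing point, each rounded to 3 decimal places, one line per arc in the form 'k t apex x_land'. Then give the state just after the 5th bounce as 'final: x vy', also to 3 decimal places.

Arc 1: start y=3.180, vy=13.760 → t=2.966, apex=12.647, x_land=33.669, impact vy=-15.904
  bounce: vy ← 0.63·15.904 = 10.020
Arc 2: start y=0.000, vy=10.020 → t=2.004, apex=5.020, x_land=56.413, impact vy=-10.020
  bounce: vy ← 0.63·10.020 = 6.312
Arc 3: start y=0.000, vy=6.312 → t=1.262, apex=1.992, x_land=70.742, impact vy=-6.312
  bounce: vy ← 0.63·6.312 = 3.977
Arc 4: start y=0.000, vy=3.977 → t=0.795, apex=0.791, x_land=79.769, impact vy=-3.977
  bounce: vy ← 0.63·3.977 = 2.505
Arc 5: start y=0.000, vy=2.505 → t=0.501, apex=0.314, x_land=85.456, impact vy=-2.505
  bounce: vy ← 0.63·2.505 = 1.578

1 2.966 12.647 33.669
2 2.004 5.020 56.413
3 1.262 1.992 70.742
4 0.795 0.791 79.769
5 0.501 0.314 85.456
final: 85.456 1.578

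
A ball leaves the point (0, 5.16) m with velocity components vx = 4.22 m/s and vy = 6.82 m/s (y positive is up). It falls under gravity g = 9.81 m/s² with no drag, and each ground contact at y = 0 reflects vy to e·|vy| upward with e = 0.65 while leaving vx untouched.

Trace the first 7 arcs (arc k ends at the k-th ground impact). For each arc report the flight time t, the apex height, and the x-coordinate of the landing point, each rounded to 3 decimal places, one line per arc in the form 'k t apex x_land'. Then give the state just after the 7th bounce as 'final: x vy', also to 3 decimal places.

Arc 1: start y=5.160, vy=6.820 → t=1.934, apex=7.531, x_land=8.163, impact vy=-12.155
  bounce: vy ← 0.65·12.155 = 7.901
Arc 2: start y=0.000, vy=7.901 → t=1.611, apex=3.182, x_land=14.960, impact vy=-7.901
  bounce: vy ← 0.65·7.901 = 5.136
Arc 3: start y=0.000, vy=5.136 → t=1.047, apex=1.344, x_land=19.379, impact vy=-5.136
  bounce: vy ← 0.65·5.136 = 3.338
Arc 4: start y=0.000, vy=3.338 → t=0.681, apex=0.568, x_land=22.251, impact vy=-3.338
  bounce: vy ← 0.65·3.338 = 2.170
Arc 5: start y=0.000, vy=2.170 → t=0.442, apex=0.240, x_land=24.117, impact vy=-2.170
  bounce: vy ← 0.65·2.170 = 1.410
Arc 6: start y=0.000, vy=1.410 → t=0.288, apex=0.101, x_land=25.331, impact vy=-1.410
  bounce: vy ← 0.65·1.410 = 0.917
Arc 7: start y=0.000, vy=0.917 → t=0.187, apex=0.043, x_land=26.120, impact vy=-0.917
  bounce: vy ← 0.65·0.917 = 0.596

1 1.934 7.531 8.163
2 1.611 3.182 14.960
3 1.047 1.344 19.379
4 0.681 0.568 22.251
5 0.442 0.240 24.117
6 0.288 0.101 25.331
7 0.187 0.043 26.120
final: 26.120 0.596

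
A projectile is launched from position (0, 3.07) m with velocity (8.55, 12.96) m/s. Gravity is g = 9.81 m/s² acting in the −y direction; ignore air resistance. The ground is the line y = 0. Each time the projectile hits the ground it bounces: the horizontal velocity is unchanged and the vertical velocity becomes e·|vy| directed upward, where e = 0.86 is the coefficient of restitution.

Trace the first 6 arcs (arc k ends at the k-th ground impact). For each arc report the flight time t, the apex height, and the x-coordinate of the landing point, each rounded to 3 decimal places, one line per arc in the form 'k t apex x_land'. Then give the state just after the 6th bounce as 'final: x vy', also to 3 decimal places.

1 2.861 11.631 24.461
2 2.649 8.602 47.107
3 2.278 6.362 66.582
4 1.959 4.705 83.330
5 1.685 3.480 97.734
6 1.449 2.574 110.121
final: 110.121 6.111

Arc 1: start y=3.070, vy=12.960 → t=2.861, apex=11.631, x_land=24.461, impact vy=-15.106
  bounce: vy ← 0.86·15.106 = 12.991
Arc 2: start y=0.000, vy=12.991 → t=2.649, apex=8.602, x_land=47.107, impact vy=-12.991
  bounce: vy ← 0.86·12.991 = 11.172
Arc 3: start y=0.000, vy=11.172 → t=2.278, apex=6.362, x_land=66.582, impact vy=-11.172
  bounce: vy ← 0.86·11.172 = 9.608
Arc 4: start y=0.000, vy=9.608 → t=1.959, apex=4.705, x_land=83.330, impact vy=-9.608
  bounce: vy ← 0.86·9.608 = 8.263
Arc 5: start y=0.000, vy=8.263 → t=1.685, apex=3.480, x_land=97.734, impact vy=-8.263
  bounce: vy ← 0.86·8.263 = 7.106
Arc 6: start y=0.000, vy=7.106 → t=1.449, apex=2.574, x_land=110.121, impact vy=-7.106
  bounce: vy ← 0.86·7.106 = 6.111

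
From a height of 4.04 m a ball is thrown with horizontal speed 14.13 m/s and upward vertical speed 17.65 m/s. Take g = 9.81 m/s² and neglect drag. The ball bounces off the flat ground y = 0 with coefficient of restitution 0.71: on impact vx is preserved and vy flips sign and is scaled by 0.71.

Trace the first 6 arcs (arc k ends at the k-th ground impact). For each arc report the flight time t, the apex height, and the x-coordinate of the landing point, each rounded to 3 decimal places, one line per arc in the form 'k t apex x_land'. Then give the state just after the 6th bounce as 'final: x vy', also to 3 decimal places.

Arc 1: start y=4.040, vy=17.650 → t=3.814, apex=19.918, x_land=53.896, impact vy=-19.768
  bounce: vy ← 0.71·19.768 = 14.036
Arc 2: start y=0.000, vy=14.036 → t=2.861, apex=10.041, x_land=94.329, impact vy=-14.036
  bounce: vy ← 0.71·14.036 = 9.965
Arc 3: start y=0.000, vy=9.965 → t=2.032, apex=5.061, x_land=123.036, impact vy=-9.965
  bounce: vy ← 0.71·9.965 = 7.075
Arc 4: start y=0.000, vy=7.075 → t=1.442, apex=2.551, x_land=143.418, impact vy=-7.075
  bounce: vy ← 0.71·7.075 = 5.023
Arc 5: start y=0.000, vy=5.023 → t=1.024, apex=1.286, x_land=157.889, impact vy=-5.023
  bounce: vy ← 0.71·5.023 = 3.567
Arc 6: start y=0.000, vy=3.567 → t=0.727, apex=0.648, x_land=168.164, impact vy=-3.567
  bounce: vy ← 0.71·3.567 = 2.532

1 3.814 19.918 53.896
2 2.861 10.041 94.329
3 2.032 5.061 123.036
4 1.442 2.551 143.418
5 1.024 1.286 157.889
6 0.727 0.648 168.164
final: 168.164 2.532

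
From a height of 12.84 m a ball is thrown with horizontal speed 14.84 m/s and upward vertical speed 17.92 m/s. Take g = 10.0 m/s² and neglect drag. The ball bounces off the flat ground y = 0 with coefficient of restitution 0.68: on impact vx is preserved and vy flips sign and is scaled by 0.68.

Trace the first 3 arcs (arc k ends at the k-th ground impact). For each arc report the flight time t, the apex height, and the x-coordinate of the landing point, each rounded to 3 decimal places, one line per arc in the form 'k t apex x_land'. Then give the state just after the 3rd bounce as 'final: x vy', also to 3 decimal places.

Arc 1: start y=12.840, vy=17.920 → t=4.196, apex=28.896, x_land=62.269, impact vy=-24.040
  bounce: vy ← 0.68·24.040 = 16.347
Arc 2: start y=0.000, vy=16.347 → t=3.269, apex=13.362, x_land=110.787, impact vy=-16.347
  bounce: vy ← 0.68·16.347 = 11.116
Arc 3: start y=0.000, vy=11.116 → t=2.223, apex=6.178, x_land=143.780, impact vy=-11.116
  bounce: vy ← 0.68·11.116 = 7.559

1 4.196 28.896 62.269
2 3.269 13.362 110.787
3 2.223 6.178 143.780
final: 143.780 7.559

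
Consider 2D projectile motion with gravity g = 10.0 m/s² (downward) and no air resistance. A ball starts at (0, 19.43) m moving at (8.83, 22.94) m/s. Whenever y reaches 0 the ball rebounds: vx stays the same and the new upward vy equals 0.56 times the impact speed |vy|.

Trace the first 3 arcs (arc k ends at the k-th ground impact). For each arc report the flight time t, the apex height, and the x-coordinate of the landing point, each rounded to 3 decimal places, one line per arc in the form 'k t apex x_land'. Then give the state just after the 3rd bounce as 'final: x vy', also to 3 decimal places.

Arc 1: start y=19.430, vy=22.940 → t=5.319, apex=45.742, x_land=46.964, impact vy=-30.246
  bounce: vy ← 0.56·30.246 = 16.938
Arc 2: start y=0.000, vy=16.938 → t=3.388, apex=14.345, x_land=76.876, impact vy=-16.938
  bounce: vy ← 0.56·16.938 = 9.485
Arc 3: start y=0.000, vy=9.485 → t=1.897, apex=4.499, x_land=93.627, impact vy=-9.485
  bounce: vy ← 0.56·9.485 = 5.312

1 5.319 45.742 46.964
2 3.388 14.345 76.876
3 1.897 4.499 93.627
final: 93.627 5.312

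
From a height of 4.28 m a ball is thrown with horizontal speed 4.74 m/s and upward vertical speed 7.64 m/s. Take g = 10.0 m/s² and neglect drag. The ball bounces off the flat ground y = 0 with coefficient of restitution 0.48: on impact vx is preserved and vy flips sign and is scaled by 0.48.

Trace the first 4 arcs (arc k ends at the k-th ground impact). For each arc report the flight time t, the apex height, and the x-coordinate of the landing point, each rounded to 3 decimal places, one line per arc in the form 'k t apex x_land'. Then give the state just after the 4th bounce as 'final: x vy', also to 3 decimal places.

Arc 1: start y=4.280, vy=7.640 → t=1.964, apex=7.198, x_land=9.309, impact vy=-11.999
  bounce: vy ← 0.48·11.999 = 5.759
Arc 2: start y=0.000, vy=5.759 → t=1.152, apex=1.659, x_land=14.769, impact vy=-5.759
  bounce: vy ← 0.48·5.759 = 2.765
Arc 3: start y=0.000, vy=2.765 → t=0.553, apex=0.382, x_land=17.389, impact vy=-2.765
  bounce: vy ← 0.48·2.765 = 1.327
Arc 4: start y=0.000, vy=1.327 → t=0.265, apex=0.088, x_land=18.647, impact vy=-1.327
  bounce: vy ← 0.48·1.327 = 0.637

1 1.964 7.198 9.309
2 1.152 1.659 14.769
3 0.553 0.382 17.389
4 0.265 0.088 18.647
final: 18.647 0.637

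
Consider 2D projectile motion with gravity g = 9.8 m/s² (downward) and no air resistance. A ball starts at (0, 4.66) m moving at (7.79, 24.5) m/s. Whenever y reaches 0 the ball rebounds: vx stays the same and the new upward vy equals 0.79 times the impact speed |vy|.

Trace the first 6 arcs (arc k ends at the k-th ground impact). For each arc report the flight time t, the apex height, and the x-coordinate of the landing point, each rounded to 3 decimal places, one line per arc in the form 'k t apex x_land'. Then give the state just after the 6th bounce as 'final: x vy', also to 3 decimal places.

1 5.183 35.285 40.379
2 4.240 22.021 73.408
3 3.350 13.744 99.501
4 2.646 8.577 120.114
5 2.090 5.353 136.398
6 1.651 3.341 149.263
final: 149.263 6.393

Arc 1: start y=4.660, vy=24.500 → t=5.183, apex=35.285, x_land=40.379, impact vy=-26.298
  bounce: vy ← 0.79·26.298 = 20.775
Arc 2: start y=0.000, vy=20.775 → t=4.240, apex=22.021, x_land=73.408, impact vy=-20.775
  bounce: vy ← 0.79·20.775 = 16.413
Arc 3: start y=0.000, vy=16.413 → t=3.350, apex=13.744, x_land=99.501, impact vy=-16.413
  bounce: vy ← 0.79·16.413 = 12.966
Arc 4: start y=0.000, vy=12.966 → t=2.646, apex=8.577, x_land=120.114, impact vy=-12.966
  bounce: vy ← 0.79·12.966 = 10.243
Arc 5: start y=0.000, vy=10.243 → t=2.090, apex=5.353, x_land=136.398, impact vy=-10.243
  bounce: vy ← 0.79·10.243 = 8.092
Arc 6: start y=0.000, vy=8.092 → t=1.651, apex=3.341, x_land=149.263, impact vy=-8.092
  bounce: vy ← 0.79·8.092 = 6.393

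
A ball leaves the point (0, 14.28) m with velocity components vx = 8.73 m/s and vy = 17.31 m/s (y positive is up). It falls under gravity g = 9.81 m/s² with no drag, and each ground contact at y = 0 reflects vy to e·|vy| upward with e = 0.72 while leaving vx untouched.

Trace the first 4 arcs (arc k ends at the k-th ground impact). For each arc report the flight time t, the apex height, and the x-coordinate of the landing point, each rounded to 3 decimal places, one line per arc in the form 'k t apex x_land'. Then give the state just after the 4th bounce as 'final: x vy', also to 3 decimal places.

1 4.219 29.552 36.833
2 3.535 15.320 67.689
3 2.545 7.942 89.906
4 1.832 4.117 105.902
final: 105.902 6.471

Arc 1: start y=14.280, vy=17.310 → t=4.219, apex=29.552, x_land=36.833, impact vy=-24.079
  bounce: vy ← 0.72·24.079 = 17.337
Arc 2: start y=0.000, vy=17.337 → t=3.535, apex=15.320, x_land=67.689, impact vy=-17.337
  bounce: vy ← 0.72·17.337 = 12.483
Arc 3: start y=0.000, vy=12.483 → t=2.545, apex=7.942, x_land=89.906, impact vy=-12.483
  bounce: vy ← 0.72·12.483 = 8.988
Arc 4: start y=0.000, vy=8.988 → t=1.832, apex=4.117, x_land=105.902, impact vy=-8.988
  bounce: vy ← 0.72·8.988 = 6.471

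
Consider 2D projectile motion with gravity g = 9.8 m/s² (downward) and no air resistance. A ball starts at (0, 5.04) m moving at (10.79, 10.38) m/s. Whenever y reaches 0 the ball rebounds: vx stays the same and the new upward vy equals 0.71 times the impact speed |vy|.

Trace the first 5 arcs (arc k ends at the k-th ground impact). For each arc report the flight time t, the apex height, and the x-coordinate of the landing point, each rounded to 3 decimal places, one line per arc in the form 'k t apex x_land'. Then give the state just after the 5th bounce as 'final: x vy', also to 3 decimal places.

1 2.526 10.537 27.251
2 2.082 5.312 49.720
3 1.478 2.678 65.673
4 1.050 1.350 76.999
5 0.745 0.680 85.041
final: 85.041 2.593

Arc 1: start y=5.040, vy=10.380 → t=2.526, apex=10.537, x_land=27.251, impact vy=-14.371
  bounce: vy ← 0.71·14.371 = 10.203
Arc 2: start y=0.000, vy=10.203 → t=2.082, apex=5.312, x_land=49.720, impact vy=-10.203
  bounce: vy ← 0.71·10.203 = 7.244
Arc 3: start y=0.000, vy=7.244 → t=1.478, apex=2.678, x_land=65.673, impact vy=-7.244
  bounce: vy ← 0.71·7.244 = 5.144
Arc 4: start y=0.000, vy=5.144 → t=1.050, apex=1.350, x_land=76.999, impact vy=-5.144
  bounce: vy ← 0.71·5.144 = 3.652
Arc 5: start y=0.000, vy=3.652 → t=0.745, apex=0.680, x_land=85.041, impact vy=-3.652
  bounce: vy ← 0.71·3.652 = 2.593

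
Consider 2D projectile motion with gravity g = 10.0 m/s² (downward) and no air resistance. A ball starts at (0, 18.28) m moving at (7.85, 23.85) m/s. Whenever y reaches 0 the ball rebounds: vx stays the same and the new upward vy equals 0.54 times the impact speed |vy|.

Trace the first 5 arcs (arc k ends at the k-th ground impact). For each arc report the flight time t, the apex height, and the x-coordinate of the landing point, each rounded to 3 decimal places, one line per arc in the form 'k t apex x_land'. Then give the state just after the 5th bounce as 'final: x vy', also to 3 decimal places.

1 5.442 46.721 42.718
2 3.301 13.624 68.634
3 1.783 3.973 82.629
4 0.963 1.158 90.186
5 0.520 0.338 94.267
final: 94.267 1.404

Arc 1: start y=18.280, vy=23.850 → t=5.442, apex=46.721, x_land=42.718, impact vy=-30.568
  bounce: vy ← 0.54·30.568 = 16.507
Arc 2: start y=0.000, vy=16.507 → t=3.301, apex=13.624, x_land=68.634, impact vy=-16.507
  bounce: vy ← 0.54·16.507 = 8.914
Arc 3: start y=0.000, vy=8.914 → t=1.783, apex=3.973, x_land=82.629, impact vy=-8.914
  bounce: vy ← 0.54·8.914 = 4.813
Arc 4: start y=0.000, vy=4.813 → t=0.963, apex=1.158, x_land=90.186, impact vy=-4.813
  bounce: vy ← 0.54·4.813 = 2.599
Arc 5: start y=0.000, vy=2.599 → t=0.520, apex=0.338, x_land=94.267, impact vy=-2.599
  bounce: vy ← 0.54·2.599 = 1.404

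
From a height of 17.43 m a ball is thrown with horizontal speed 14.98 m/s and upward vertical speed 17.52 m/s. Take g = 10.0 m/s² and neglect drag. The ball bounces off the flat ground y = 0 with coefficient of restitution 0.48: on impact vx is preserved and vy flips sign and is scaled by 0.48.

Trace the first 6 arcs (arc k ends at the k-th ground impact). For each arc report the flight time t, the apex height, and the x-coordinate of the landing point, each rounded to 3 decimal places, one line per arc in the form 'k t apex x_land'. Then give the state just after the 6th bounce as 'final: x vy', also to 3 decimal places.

Arc 1: start y=17.430, vy=17.520 → t=4.312, apex=32.778, x_land=64.599, impact vy=-25.604
  bounce: vy ← 0.48·25.604 = 12.290
Arc 2: start y=0.000, vy=12.290 → t=2.458, apex=7.552, x_land=101.420, impact vy=-12.290
  bounce: vy ← 0.48·12.290 = 5.899
Arc 3: start y=0.000, vy=5.899 → t=1.180, apex=1.740, x_land=119.093, impact vy=-5.899
  bounce: vy ← 0.48·5.899 = 2.832
Arc 4: start y=0.000, vy=2.832 → t=0.566, apex=0.401, x_land=127.577, impact vy=-2.832
  bounce: vy ← 0.48·2.832 = 1.359
Arc 5: start y=0.000, vy=1.359 → t=0.272, apex=0.092, x_land=131.649, impact vy=-1.359
  bounce: vy ← 0.48·1.359 = 0.652
Arc 6: start y=0.000, vy=0.652 → t=0.130, apex=0.021, x_land=133.603, impact vy=-0.652
  bounce: vy ← 0.48·0.652 = 0.313

1 4.312 32.778 64.599
2 2.458 7.552 101.420
3 1.180 1.740 119.093
4 0.566 0.401 127.577
5 0.272 0.092 131.649
6 0.130 0.021 133.603
final: 133.603 0.313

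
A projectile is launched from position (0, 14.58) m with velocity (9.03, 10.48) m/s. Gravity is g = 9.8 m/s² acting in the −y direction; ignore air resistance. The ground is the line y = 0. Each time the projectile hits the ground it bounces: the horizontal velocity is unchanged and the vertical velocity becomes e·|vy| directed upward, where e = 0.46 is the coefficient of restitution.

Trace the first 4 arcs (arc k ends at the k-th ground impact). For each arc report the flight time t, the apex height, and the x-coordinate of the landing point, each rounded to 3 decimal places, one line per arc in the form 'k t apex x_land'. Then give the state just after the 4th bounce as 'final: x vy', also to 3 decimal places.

Arc 1: start y=14.580, vy=10.480 → t=3.099, apex=20.184, x_land=27.983, impact vy=-19.890
  bounce: vy ← 0.46·19.890 = 9.149
Arc 2: start y=0.000, vy=9.149 → t=1.867, apex=4.271, x_land=44.844, impact vy=-9.149
  bounce: vy ← 0.46·9.149 = 4.209
Arc 3: start y=0.000, vy=4.209 → t=0.859, apex=0.904, x_land=52.600, impact vy=-4.209
  bounce: vy ← 0.46·4.209 = 1.936
Arc 4: start y=0.000, vy=1.936 → t=0.395, apex=0.191, x_land=56.168, impact vy=-1.936
  bounce: vy ← 0.46·1.936 = 0.891

1 3.099 20.184 27.983
2 1.867 4.271 44.844
3 0.859 0.904 52.600
4 0.395 0.191 56.168
final: 56.168 0.891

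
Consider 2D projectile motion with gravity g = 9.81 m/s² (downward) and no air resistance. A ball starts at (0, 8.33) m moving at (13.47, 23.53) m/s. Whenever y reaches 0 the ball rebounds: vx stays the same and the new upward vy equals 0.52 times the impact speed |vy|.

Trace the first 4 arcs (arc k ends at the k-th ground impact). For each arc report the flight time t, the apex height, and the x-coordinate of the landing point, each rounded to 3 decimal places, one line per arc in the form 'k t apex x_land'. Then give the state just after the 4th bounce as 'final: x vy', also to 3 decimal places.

Arc 1: start y=8.330, vy=23.530 → t=5.128, apex=36.549, x_land=69.078, impact vy=-26.779
  bounce: vy ← 0.52·26.779 = 13.925
Arc 2: start y=0.000, vy=13.925 → t=2.839, apex=9.883, x_land=107.318, impact vy=-13.925
  bounce: vy ← 0.52·13.925 = 7.241
Arc 3: start y=0.000, vy=7.241 → t=1.476, apex=2.672, x_land=127.203, impact vy=-7.241
  bounce: vy ← 0.52·7.241 = 3.765
Arc 4: start y=0.000, vy=3.765 → t=0.768, apex=0.723, x_land=137.544, impact vy=-3.765
  bounce: vy ← 0.52·3.765 = 1.958

1 5.128 36.549 69.078
2 2.839 9.883 107.318
3 1.476 2.672 127.203
4 0.768 0.723 137.544
final: 137.544 1.958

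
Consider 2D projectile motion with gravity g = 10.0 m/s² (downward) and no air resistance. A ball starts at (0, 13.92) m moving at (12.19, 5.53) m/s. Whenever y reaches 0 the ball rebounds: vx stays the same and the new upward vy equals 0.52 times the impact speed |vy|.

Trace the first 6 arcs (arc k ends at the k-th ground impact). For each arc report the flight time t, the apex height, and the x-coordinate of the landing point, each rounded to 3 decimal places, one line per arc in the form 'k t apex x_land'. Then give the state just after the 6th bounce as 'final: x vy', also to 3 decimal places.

1 2.311 15.449 28.168
2 1.828 4.177 50.453
3 0.951 1.130 62.041
4 0.494 0.305 68.067
5 0.257 0.083 71.200
6 0.134 0.022 72.829
final: 72.829 0.348

Arc 1: start y=13.920, vy=5.530 → t=2.311, apex=15.449, x_land=28.168, impact vy=-17.578
  bounce: vy ← 0.52·17.578 = 9.140
Arc 2: start y=0.000, vy=9.140 → t=1.828, apex=4.177, x_land=50.453, impact vy=-9.140
  bounce: vy ← 0.52·9.140 = 4.753
Arc 3: start y=0.000, vy=4.753 → t=0.951, apex=1.130, x_land=62.041, impact vy=-4.753
  bounce: vy ← 0.52·4.753 = 2.472
Arc 4: start y=0.000, vy=2.472 → t=0.494, apex=0.305, x_land=68.067, impact vy=-2.472
  bounce: vy ← 0.52·2.472 = 1.285
Arc 5: start y=0.000, vy=1.285 → t=0.257, apex=0.083, x_land=71.200, impact vy=-1.285
  bounce: vy ← 0.52·1.285 = 0.668
Arc 6: start y=0.000, vy=0.668 → t=0.134, apex=0.022, x_land=72.829, impact vy=-0.668
  bounce: vy ← 0.52·0.668 = 0.348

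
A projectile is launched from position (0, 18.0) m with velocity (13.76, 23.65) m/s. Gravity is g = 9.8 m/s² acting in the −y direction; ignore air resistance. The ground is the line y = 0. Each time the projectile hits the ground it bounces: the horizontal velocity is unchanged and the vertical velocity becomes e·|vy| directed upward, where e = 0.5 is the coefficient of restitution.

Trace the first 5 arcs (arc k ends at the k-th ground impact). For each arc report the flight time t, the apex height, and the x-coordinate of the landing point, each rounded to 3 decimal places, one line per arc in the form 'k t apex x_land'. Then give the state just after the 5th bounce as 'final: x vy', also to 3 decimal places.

1 5.495 46.537 75.612
2 3.082 11.634 118.017
3 1.541 2.909 139.219
4 0.770 0.727 149.821
5 0.385 0.182 155.121
final: 155.121 0.944

Arc 1: start y=18.000, vy=23.650 → t=5.495, apex=46.537, x_land=75.612, impact vy=-30.201
  bounce: vy ← 0.5·30.201 = 15.101
Arc 2: start y=0.000, vy=15.101 → t=3.082, apex=11.634, x_land=118.017, impact vy=-15.101
  bounce: vy ← 0.5·15.101 = 7.550
Arc 3: start y=0.000, vy=7.550 → t=1.541, apex=2.909, x_land=139.219, impact vy=-7.550
  bounce: vy ← 0.5·7.550 = 3.775
Arc 4: start y=0.000, vy=3.775 → t=0.770, apex=0.727, x_land=149.821, impact vy=-3.775
  bounce: vy ← 0.5·3.775 = 1.888
Arc 5: start y=0.000, vy=1.888 → t=0.385, apex=0.182, x_land=155.121, impact vy=-1.888
  bounce: vy ← 0.5·1.888 = 0.944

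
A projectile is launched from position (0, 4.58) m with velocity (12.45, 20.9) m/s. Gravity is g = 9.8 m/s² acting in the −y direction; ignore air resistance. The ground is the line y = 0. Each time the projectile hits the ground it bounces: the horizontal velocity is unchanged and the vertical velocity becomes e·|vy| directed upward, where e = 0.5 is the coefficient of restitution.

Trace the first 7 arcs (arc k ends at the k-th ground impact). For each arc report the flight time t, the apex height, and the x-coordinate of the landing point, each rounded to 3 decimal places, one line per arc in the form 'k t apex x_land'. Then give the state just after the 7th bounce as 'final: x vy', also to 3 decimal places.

Arc 1: start y=4.580, vy=20.900 → t=4.474, apex=26.866, x_land=55.704, impact vy=-22.947
  bounce: vy ← 0.5·22.947 = 11.474
Arc 2: start y=0.000, vy=11.474 → t=2.342, apex=6.717, x_land=84.856, impact vy=-11.474
  bounce: vy ← 0.5·11.474 = 5.737
Arc 3: start y=0.000, vy=5.737 → t=1.171, apex=1.679, x_land=99.433, impact vy=-5.737
  bounce: vy ← 0.5·5.737 = 2.868
Arc 4: start y=0.000, vy=2.868 → t=0.585, apex=0.420, x_land=106.721, impact vy=-2.868
  bounce: vy ← 0.5·2.868 = 1.434
Arc 5: start y=0.000, vy=1.434 → t=0.293, apex=0.105, x_land=110.365, impact vy=-1.434
  bounce: vy ← 0.5·1.434 = 0.717
Arc 6: start y=0.000, vy=0.717 → t=0.146, apex=0.026, x_land=112.187, impact vy=-0.717
  bounce: vy ← 0.5·0.717 = 0.359
Arc 7: start y=0.000, vy=0.359 → t=0.073, apex=0.007, x_land=113.098, impact vy=-0.359
  bounce: vy ← 0.5·0.359 = 0.179

1 4.474 26.866 55.704
2 2.342 6.717 84.856
3 1.171 1.679 99.433
4 0.585 0.420 106.721
5 0.293 0.105 110.365
6 0.146 0.026 112.187
7 0.073 0.007 113.098
final: 113.098 0.179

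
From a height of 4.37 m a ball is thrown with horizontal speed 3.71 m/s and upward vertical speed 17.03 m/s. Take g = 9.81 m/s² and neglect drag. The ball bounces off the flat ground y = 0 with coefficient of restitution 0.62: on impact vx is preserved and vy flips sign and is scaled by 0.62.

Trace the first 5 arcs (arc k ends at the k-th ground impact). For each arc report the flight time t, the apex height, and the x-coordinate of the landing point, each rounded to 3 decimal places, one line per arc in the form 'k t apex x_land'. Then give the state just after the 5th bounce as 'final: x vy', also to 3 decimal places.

1 3.712 19.152 13.771
2 2.450 7.362 22.862
3 1.519 2.830 28.498
4 0.942 1.088 31.992
5 0.584 0.418 34.159
final: 34.159 1.776

Arc 1: start y=4.370, vy=17.030 → t=3.712, apex=19.152, x_land=13.771, impact vy=-19.385
  bounce: vy ← 0.62·19.385 = 12.018
Arc 2: start y=0.000, vy=12.018 → t=2.450, apex=7.362, x_land=22.862, impact vy=-12.018
  bounce: vy ← 0.62·12.018 = 7.451
Arc 3: start y=0.000, vy=7.451 → t=1.519, apex=2.830, x_land=28.498, impact vy=-7.451
  bounce: vy ← 0.62·7.451 = 4.620
Arc 4: start y=0.000, vy=4.620 → t=0.942, apex=1.088, x_land=31.992, impact vy=-4.620
  bounce: vy ← 0.62·4.620 = 2.864
Arc 5: start y=0.000, vy=2.864 → t=0.584, apex=0.418, x_land=34.159, impact vy=-2.864
  bounce: vy ← 0.62·2.864 = 1.776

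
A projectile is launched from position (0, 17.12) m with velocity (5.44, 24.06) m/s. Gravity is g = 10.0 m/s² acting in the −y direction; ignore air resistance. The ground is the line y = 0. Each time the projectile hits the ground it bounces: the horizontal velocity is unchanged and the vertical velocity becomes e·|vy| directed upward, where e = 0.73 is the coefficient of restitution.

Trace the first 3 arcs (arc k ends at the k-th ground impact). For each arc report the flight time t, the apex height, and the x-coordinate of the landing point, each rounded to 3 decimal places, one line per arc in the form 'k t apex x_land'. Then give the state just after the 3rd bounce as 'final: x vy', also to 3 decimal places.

1 5.441 46.064 29.600
2 4.431 24.548 53.708
3 3.235 13.081 71.306
final: 71.306 11.808

Arc 1: start y=17.120, vy=24.060 → t=5.441, apex=46.064, x_land=29.600, impact vy=-30.353
  bounce: vy ← 0.73·30.353 = 22.157
Arc 2: start y=0.000, vy=22.157 → t=4.431, apex=24.548, x_land=53.708, impact vy=-22.157
  bounce: vy ← 0.73·22.157 = 16.175
Arc 3: start y=0.000, vy=16.175 → t=3.235, apex=13.081, x_land=71.306, impact vy=-16.175
  bounce: vy ← 0.73·16.175 = 11.808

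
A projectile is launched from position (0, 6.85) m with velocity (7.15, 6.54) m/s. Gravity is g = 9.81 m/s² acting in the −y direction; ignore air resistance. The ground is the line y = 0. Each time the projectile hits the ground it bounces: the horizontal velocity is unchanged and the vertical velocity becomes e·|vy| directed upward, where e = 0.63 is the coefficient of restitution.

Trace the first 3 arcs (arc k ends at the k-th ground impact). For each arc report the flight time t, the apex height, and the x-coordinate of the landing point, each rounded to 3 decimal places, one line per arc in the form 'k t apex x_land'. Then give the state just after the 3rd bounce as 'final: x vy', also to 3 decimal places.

1 2.023 9.030 14.468
2 1.710 3.584 26.692
3 1.077 1.422 34.393
final: 34.393 3.328

Arc 1: start y=6.850, vy=6.540 → t=2.023, apex=9.030, x_land=14.468, impact vy=-13.310
  bounce: vy ← 0.63·13.310 = 8.386
Arc 2: start y=0.000, vy=8.386 → t=1.710, apex=3.584, x_land=26.692, impact vy=-8.386
  bounce: vy ← 0.63·8.386 = 5.283
Arc 3: start y=0.000, vy=5.283 → t=1.077, apex=1.422, x_land=34.393, impact vy=-5.283
  bounce: vy ← 0.63·5.283 = 3.328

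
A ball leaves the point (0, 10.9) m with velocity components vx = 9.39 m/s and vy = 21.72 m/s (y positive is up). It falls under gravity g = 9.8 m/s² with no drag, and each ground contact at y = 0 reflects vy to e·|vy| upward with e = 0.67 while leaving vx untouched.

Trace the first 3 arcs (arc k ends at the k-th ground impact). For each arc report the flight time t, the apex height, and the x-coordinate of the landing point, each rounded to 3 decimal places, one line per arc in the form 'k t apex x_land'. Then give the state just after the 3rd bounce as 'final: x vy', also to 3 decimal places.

1 4.888 34.969 45.896
2 3.580 15.698 79.510
3 2.398 7.047 102.031
final: 102.031 7.874

Arc 1: start y=10.900, vy=21.720 → t=4.888, apex=34.969, x_land=45.896, impact vy=-26.180
  bounce: vy ← 0.67·26.180 = 17.541
Arc 2: start y=0.000, vy=17.541 → t=3.580, apex=15.698, x_land=79.510, impact vy=-17.541
  bounce: vy ← 0.67·17.541 = 11.752
Arc 3: start y=0.000, vy=11.752 → t=2.398, apex=7.047, x_land=102.031, impact vy=-11.752
  bounce: vy ← 0.67·11.752 = 7.874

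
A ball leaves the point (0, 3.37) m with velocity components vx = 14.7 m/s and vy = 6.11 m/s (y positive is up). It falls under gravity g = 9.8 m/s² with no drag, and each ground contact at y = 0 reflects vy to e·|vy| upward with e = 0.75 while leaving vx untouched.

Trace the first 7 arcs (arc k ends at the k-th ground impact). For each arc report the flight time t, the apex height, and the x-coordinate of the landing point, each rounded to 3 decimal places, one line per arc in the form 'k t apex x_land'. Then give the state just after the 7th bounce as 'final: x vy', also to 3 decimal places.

Arc 1: start y=3.370, vy=6.110 → t=1.661, apex=5.275, x_land=24.417, impact vy=-10.168
  bounce: vy ← 0.75·10.168 = 7.626
Arc 2: start y=0.000, vy=7.626 → t=1.556, apex=2.967, x_land=47.294, impact vy=-7.626
  bounce: vy ← 0.75·7.626 = 5.719
Arc 3: start y=0.000, vy=5.719 → t=1.167, apex=1.669, x_land=64.452, impact vy=-5.719
  bounce: vy ← 0.75·5.719 = 4.290
Arc 4: start y=0.000, vy=4.290 → t=0.875, apex=0.939, x_land=77.321, impact vy=-4.290
  bounce: vy ← 0.75·4.290 = 3.217
Arc 5: start y=0.000, vy=3.217 → t=0.657, apex=0.528, x_land=86.972, impact vy=-3.217
  bounce: vy ← 0.75·3.217 = 2.413
Arc 6: start y=0.000, vy=2.413 → t=0.492, apex=0.297, x_land=94.211, impact vy=-2.413
  bounce: vy ← 0.75·2.413 = 1.810
Arc 7: start y=0.000, vy=1.810 → t=0.369, apex=0.167, x_land=99.640, impact vy=-1.810
  bounce: vy ← 0.75·1.810 = 1.357

1 1.661 5.275 24.417
2 1.556 2.967 47.294
3 1.167 1.669 64.452
4 0.875 0.939 77.321
5 0.657 0.528 86.972
6 0.492 0.297 94.211
7 0.369 0.167 99.640
final: 99.640 1.357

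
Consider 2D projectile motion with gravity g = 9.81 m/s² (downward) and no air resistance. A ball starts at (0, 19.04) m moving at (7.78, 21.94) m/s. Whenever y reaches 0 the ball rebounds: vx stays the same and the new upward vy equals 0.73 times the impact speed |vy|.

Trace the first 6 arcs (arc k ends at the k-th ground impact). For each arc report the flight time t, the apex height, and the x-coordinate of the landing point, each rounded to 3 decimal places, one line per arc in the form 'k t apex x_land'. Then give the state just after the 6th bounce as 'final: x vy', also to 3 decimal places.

Arc 1: start y=19.040, vy=21.940 → t=5.217, apex=43.574, x_land=40.589, impact vy=-29.239
  bounce: vy ← 0.73·29.239 = 21.345
Arc 2: start y=0.000, vy=21.345 → t=4.352, apex=23.221, x_land=74.444, impact vy=-21.345
  bounce: vy ← 0.73·21.345 = 15.582
Arc 3: start y=0.000, vy=15.582 → t=3.177, apex=12.374, x_land=99.158, impact vy=-15.582
  bounce: vy ← 0.73·15.582 = 11.375
Arc 4: start y=0.000, vy=11.375 → t=2.319, apex=6.594, x_land=117.200, impact vy=-11.375
  bounce: vy ← 0.73·11.375 = 8.303
Arc 5: start y=0.000, vy=8.303 → t=1.693, apex=3.514, x_land=130.370, impact vy=-8.303
  bounce: vy ← 0.73·8.303 = 6.061
Arc 6: start y=0.000, vy=6.061 → t=1.236, apex=1.873, x_land=139.985, impact vy=-6.061
  bounce: vy ← 0.73·6.061 = 4.425

1 5.217 43.574 40.589
2 4.352 23.221 74.444
3 3.177 12.374 99.158
4 2.319 6.594 117.200
5 1.693 3.514 130.370
6 1.236 1.873 139.985
final: 139.985 4.425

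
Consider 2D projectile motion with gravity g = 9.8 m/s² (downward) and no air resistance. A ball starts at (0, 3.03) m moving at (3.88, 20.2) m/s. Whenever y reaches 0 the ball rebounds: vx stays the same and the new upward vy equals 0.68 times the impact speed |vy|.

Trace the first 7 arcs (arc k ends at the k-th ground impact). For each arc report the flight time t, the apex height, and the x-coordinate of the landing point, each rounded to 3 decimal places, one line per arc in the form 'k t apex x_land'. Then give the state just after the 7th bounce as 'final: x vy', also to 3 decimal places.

1 4.267 23.848 16.557
2 3.000 11.027 28.199
3 2.040 5.099 36.115
4 1.387 2.358 41.498
5 0.943 1.090 45.158
6 0.642 0.504 47.647
7 0.436 0.233 49.340
final: 49.340 1.454

Arc 1: start y=3.030, vy=20.200 → t=4.267, apex=23.848, x_land=16.557, impact vy=-21.620
  bounce: vy ← 0.68·21.620 = 14.702
Arc 2: start y=0.000, vy=14.702 → t=3.000, apex=11.027, x_land=28.199, impact vy=-14.702
  bounce: vy ← 0.68·14.702 = 9.997
Arc 3: start y=0.000, vy=9.997 → t=2.040, apex=5.099, x_land=36.115, impact vy=-9.997
  bounce: vy ← 0.68·9.997 = 6.798
Arc 4: start y=0.000, vy=6.798 → t=1.387, apex=2.358, x_land=41.498, impact vy=-6.798
  bounce: vy ← 0.68·6.798 = 4.623
Arc 5: start y=0.000, vy=4.623 → t=0.943, apex=1.090, x_land=45.158, impact vy=-4.623
  bounce: vy ← 0.68·4.623 = 3.143
Arc 6: start y=0.000, vy=3.143 → t=0.642, apex=0.504, x_land=47.647, impact vy=-3.143
  bounce: vy ← 0.68·3.143 = 2.138
Arc 7: start y=0.000, vy=2.138 → t=0.436, apex=0.233, x_land=49.340, impact vy=-2.138
  bounce: vy ← 0.68·2.138 = 1.454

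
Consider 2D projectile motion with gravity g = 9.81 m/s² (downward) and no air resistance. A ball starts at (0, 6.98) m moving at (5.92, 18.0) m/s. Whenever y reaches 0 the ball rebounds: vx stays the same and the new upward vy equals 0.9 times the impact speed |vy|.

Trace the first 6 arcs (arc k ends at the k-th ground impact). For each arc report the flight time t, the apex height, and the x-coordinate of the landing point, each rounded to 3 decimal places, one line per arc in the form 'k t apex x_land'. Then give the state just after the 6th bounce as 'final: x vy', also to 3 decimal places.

1 4.023 23.494 23.819
2 3.939 19.030 47.140
3 3.545 15.414 68.129
4 3.191 12.486 87.019
5 2.872 10.113 104.020
6 2.585 8.192 119.321
final: 119.321 11.410

Arc 1: start y=6.980, vy=18.000 → t=4.023, apex=23.494, x_land=23.819, impact vy=-21.470
  bounce: vy ← 0.9·21.470 = 19.323
Arc 2: start y=0.000, vy=19.323 → t=3.939, apex=19.030, x_land=47.140, impact vy=-19.323
  bounce: vy ← 0.9·19.323 = 17.390
Arc 3: start y=0.000, vy=17.390 → t=3.545, apex=15.414, x_land=68.129, impact vy=-17.390
  bounce: vy ← 0.9·17.390 = 15.651
Arc 4: start y=0.000, vy=15.651 → t=3.191, apex=12.486, x_land=87.019, impact vy=-15.651
  bounce: vy ← 0.9·15.651 = 14.086
Arc 5: start y=0.000, vy=14.086 → t=2.872, apex=10.113, x_land=104.020, impact vy=-14.086
  bounce: vy ← 0.9·14.086 = 12.678
Arc 6: start y=0.000, vy=12.678 → t=2.585, apex=8.192, x_land=119.321, impact vy=-12.678
  bounce: vy ← 0.9·12.678 = 11.410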